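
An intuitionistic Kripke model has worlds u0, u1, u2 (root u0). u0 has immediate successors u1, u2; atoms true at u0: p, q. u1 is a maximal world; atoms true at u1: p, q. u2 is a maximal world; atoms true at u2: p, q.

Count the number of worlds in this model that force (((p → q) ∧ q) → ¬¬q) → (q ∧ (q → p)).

u0: forces it.
u1: forces it.
u2: forces it.
Worlds forcing the formula: {u0, u1, u2}.

3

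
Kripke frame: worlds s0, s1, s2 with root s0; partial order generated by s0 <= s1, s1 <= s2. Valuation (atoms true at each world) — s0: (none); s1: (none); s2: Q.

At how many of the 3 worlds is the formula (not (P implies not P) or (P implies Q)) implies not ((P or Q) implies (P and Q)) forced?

s0: forces it.
s1: forces it.
s2: forces it.
Worlds forcing the formula: {s0, s1, s2}.

3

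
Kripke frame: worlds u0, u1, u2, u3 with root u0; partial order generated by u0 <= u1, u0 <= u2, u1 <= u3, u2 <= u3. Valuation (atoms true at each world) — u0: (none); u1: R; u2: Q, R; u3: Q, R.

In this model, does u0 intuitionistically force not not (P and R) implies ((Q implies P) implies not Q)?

Yes

u0 forces not not (P and R) implies ((Q implies P) implies not Q) vacuously: no world accessible from u0 forces the antecedent not not (P and R).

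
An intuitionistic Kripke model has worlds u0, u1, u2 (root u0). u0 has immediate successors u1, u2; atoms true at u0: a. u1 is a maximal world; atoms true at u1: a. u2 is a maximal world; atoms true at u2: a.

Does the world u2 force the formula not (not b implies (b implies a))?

u2 does not force not (not b implies (b implies a)) since u2 is accessible from u2 and u2 forces not b implies (b implies a).
u2 forces not b implies (b implies a): every world accessible from u2 that forces not b (namely u2) also forces b implies a.

No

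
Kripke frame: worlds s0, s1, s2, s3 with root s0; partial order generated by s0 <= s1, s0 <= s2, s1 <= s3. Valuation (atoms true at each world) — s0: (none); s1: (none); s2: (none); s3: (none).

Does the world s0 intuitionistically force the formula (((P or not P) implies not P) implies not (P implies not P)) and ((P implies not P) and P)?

s0 does not force (((P or not P) implies not P) implies not (P implies not P)) and ((P implies not P) and P) since s0 fails ((P or not P) implies not P) implies not (P implies not P).

No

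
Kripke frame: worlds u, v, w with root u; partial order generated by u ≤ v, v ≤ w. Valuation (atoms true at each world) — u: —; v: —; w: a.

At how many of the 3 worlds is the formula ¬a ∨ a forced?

u: does not force it — u ⊮ ¬a ∨ a: neither disjunct is forced at u.
v: does not force it — v ⊮ ¬a ∨ a: neither disjunct is forced at v.
w: forces it.
Worlds forcing the formula: {w}.

1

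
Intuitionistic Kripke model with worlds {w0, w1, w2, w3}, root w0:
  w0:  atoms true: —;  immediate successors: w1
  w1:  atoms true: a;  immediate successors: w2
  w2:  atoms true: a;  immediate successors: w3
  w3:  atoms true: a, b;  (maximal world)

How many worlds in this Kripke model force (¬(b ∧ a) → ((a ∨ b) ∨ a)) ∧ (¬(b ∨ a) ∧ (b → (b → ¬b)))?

0

w0: does not force it — w0 ⊮ (¬(b ∧ a) → ((a ∨ b) ∨ a)) ∧ (¬(b ∨ a) ∧ (b → (b → ¬b))) since w0 fails ¬(b ∨ a) ∧ (b → (b → ¬b)).
w1: does not force it — w1 ⊮ (¬(b ∧ a) → ((a ∨ b) ∨ a)) ∧ (¬(b ∨ a) ∧ (b → (b → ¬b))) since w1 fails ¬(b ∨ a) ∧ (b → (b → ¬b)).
w2: does not force it — w2 ⊮ (¬(b ∧ a) → ((a ∨ b) ∨ a)) ∧ (¬(b ∨ a) ∧ (b → (b → ¬b))) since w2 fails ¬(b ∨ a) ∧ (b → (b → ¬b)).
w3: does not force it.
Worlds forcing the formula: { }.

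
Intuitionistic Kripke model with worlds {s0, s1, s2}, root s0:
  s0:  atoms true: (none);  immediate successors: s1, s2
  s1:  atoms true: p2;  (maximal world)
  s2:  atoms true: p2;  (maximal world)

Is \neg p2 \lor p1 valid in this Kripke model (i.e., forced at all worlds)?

Not every world: s0 \nVdash \neg p2 \lor p1.
s0 \nVdash \neg p2 \lor p1: neither disjunct is forced at s0.
s0 \nVdash \neg p2 since s1 is accessible from s0 and s1 \Vdash p2.

No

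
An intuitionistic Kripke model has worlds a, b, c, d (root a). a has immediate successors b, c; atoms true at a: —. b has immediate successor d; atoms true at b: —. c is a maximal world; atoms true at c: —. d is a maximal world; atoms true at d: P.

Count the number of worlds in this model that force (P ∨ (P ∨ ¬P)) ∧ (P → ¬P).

a: does not force it — a ⊮ (P ∨ (P ∨ ¬P)) ∧ (P → ¬P) since a fails P ∨ (P ∨ ¬P).
b: does not force it.
c: forces it.
d: does not force it.
Worlds forcing the formula: {c}.

1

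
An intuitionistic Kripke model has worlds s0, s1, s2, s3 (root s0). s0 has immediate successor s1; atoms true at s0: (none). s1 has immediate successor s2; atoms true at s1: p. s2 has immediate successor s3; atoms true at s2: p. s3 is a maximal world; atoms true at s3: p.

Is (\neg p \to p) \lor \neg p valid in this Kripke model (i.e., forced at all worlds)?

s0 \Vdash (\neg p \to p) \lor \neg p via the disjunct \neg p \to p.
Since the root s0 forces (\neg p \to p) \lor \neg p and forcing is persistent (monotone upward), every world forces it.

Yes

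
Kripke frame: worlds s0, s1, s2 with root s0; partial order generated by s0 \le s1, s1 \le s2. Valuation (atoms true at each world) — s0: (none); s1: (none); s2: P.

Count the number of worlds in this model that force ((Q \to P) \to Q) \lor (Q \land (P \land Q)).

0

s0: does not force it — s0 \nVdash ((Q \to P) \to Q) \lor (Q \land (P \land Q)): neither disjunct is forced at s0.
s1: does not force it — s1 \nVdash ((Q \to P) \to Q) \lor (Q \land (P \land Q)): neither disjunct is forced at s1.
s2: does not force it.
Worlds forcing the formula: { }.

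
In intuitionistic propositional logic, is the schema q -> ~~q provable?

This is double-negation introduction, which is intuitionistically derivable.
If a world forces q then every accessible world forces q (persistence), so none forces ~q; hence ~~q.

Yes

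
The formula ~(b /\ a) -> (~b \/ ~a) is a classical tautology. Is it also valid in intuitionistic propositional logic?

No

This is the constructively invalid direction of De Morgan's law for conjunction, which is not intuitionistically valid.
A Kripke countermodel: worlds u, v, w; order generated by u <= v, u <= w; atoms true at each world — u:{}; v:{b}; w:{a}.
u ||-/- ~(b /\ a) -> (~b \/ ~a): already at u itself, u ||- ~(b /\ a) but u ||-/- ~b \/ ~a.
u ||-/- ~b \/ ~a: neither disjunct is forced at u.
u ||-/- ~b since v is accessible from u and v ||- b.
So the root u does not force the formula.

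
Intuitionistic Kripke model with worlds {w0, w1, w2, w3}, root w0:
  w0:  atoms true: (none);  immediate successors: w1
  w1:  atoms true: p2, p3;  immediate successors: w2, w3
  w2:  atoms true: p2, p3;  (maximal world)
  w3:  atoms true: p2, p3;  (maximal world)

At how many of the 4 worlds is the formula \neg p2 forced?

w0: does not force it — w0 \nVdash \neg p2 since w1 is accessible from w0 and w1 \Vdash p2.
w1: does not force it — w1 \nVdash \neg p2 since w1 is accessible from w1 and w1 \Vdash p2.
w2: does not force it.
w3: does not force it.
Worlds forcing the formula: { }.

0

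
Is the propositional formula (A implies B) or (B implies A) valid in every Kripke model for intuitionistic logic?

No

This is the Gödel–Dummett linearity axiom, which is not intuitionistically valid.
A Kripke countermodel: worlds u0, u1, u2; order generated by u0 <= u1, u0 <= u2; atoms true at each world — u0:{}; u1:{A}; u2:{B}.
u0 does not force (A implies B) or (B implies A): neither disjunct is forced at u0.
u0 does not force A implies B: at the accessible world u1, u1 forces A but u1 does not force B.
u1 lacks atom B, so u1 does not force B.
So the root u0 does not force the formula.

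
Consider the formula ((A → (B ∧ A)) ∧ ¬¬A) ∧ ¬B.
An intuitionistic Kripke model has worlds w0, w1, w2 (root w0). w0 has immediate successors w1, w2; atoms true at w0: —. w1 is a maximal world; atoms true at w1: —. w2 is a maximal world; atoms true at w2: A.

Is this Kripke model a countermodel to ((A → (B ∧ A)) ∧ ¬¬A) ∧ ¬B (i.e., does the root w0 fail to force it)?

w0 ⊮ ((A → (B ∧ A)) ∧ ¬¬A) ∧ ¬B since w0 fails (A → (B ∧ A)) ∧ ¬¬A.
So the root w0 does not force ((A → (B ∧ A)) ∧ ¬¬A) ∧ ¬B; the model is a countermodel.

Yes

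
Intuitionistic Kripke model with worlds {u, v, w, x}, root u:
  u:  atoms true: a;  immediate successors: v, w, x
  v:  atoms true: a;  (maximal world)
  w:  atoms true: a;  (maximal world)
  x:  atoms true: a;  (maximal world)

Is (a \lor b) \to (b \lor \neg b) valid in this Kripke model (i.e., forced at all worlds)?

Yes

u \Vdash (a \lor b) \to (b \lor \neg b): every world accessible from u that forces a \lor b (namely u, v, w, x) also forces b \lor \neg b.
Since the root u forces (a \lor b) \to (b \lor \neg b) and forcing is persistent (monotone upward), every world forces it.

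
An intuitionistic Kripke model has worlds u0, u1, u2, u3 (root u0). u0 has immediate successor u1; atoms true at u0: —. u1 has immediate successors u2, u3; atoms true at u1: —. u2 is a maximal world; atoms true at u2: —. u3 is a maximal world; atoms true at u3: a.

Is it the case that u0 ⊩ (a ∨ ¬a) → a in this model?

u0 ⊮ (a ∨ ¬a) → a: at the accessible world u2, u2 ⊩ a ∨ ¬a but u2 ⊮ a.
u2 lacks atom a, so u2 ⊮ a.

No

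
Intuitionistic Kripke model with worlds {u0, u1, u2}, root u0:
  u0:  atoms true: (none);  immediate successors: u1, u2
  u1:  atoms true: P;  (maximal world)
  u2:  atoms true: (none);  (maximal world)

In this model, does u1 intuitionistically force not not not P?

No

u1 does not force not not not P since u1 is accessible from u1 and u1 forces not not P.
u1 forces not not P: no world accessible from u1 forces not P.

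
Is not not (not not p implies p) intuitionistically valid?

Yes

This is the double negation of double-negation elimination, which is intuitionistically derivable.
By Glivenko's theorem the double negation of any classical propositional tautology is intuitionistically provable; not not p implies p is classically a tautology.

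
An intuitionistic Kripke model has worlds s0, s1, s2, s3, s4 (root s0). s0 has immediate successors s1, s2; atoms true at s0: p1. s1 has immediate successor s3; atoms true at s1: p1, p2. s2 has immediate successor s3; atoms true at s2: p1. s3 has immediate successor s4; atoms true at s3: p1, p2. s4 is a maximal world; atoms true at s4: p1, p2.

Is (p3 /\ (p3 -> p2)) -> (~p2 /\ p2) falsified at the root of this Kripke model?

No

s0 ||- (p3 /\ (p3 -> p2)) -> (~p2 /\ p2) vacuously: no world accessible from s0 forces the antecedent p3 /\ (p3 -> p2).
So the root s0 forces (p3 /\ (p3 -> p2)) -> (~p2 /\ p2); the model is not a countermodel.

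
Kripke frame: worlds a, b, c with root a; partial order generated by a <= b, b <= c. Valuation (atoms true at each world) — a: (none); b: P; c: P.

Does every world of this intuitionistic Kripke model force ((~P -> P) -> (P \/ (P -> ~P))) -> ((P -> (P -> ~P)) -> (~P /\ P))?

Yes

a ||- ((~P -> P) -> (P \/ (P -> ~P))) -> ((P -> (P -> ~P)) -> (~P /\ P)): every world accessible from a that forces (~P -> P) -> (P \/ (P -> ~P)) (namely b, c) also forces (P -> (P -> ~P)) -> (~P /\ P).
Since the root a forces ((~P -> P) -> (P \/ (P -> ~P))) -> ((P -> (P -> ~P)) -> (~P /\ P)) and forcing is persistent (monotone upward), every world forces it.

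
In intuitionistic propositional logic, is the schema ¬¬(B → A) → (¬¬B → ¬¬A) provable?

This is the distribution of double negation over implication, which is intuitionistically derivable.
Assume ¬¬(B → A) and ¬¬B; suppose ¬A. Then B → A would give ¬B (by contraposition), contradicting ¬¬B; so ¬(B → A), contradicting ¬¬(B → A). Hence ¬¬A.

Yes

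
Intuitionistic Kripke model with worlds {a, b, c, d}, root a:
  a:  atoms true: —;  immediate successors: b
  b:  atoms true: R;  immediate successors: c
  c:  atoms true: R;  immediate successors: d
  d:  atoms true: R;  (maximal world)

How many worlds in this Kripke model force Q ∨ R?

a: does not force it — a ⊮ Q ∨ R: neither disjunct is forced at a.
b: forces it.
c: forces it.
d: forces it.
Worlds forcing the formula: {b, c, d}.

3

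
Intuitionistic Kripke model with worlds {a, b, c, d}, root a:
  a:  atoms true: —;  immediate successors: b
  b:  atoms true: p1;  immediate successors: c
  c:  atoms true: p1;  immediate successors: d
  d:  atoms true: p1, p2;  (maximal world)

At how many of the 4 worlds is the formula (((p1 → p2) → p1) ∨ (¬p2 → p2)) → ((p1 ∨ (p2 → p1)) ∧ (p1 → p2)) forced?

1

a: does not force it — a ⊮ (((p1 → p2) → p1) ∨ (¬p2 → p2)) → ((p1 ∨ (p2 → p1)) ∧ (p1 → p2)): already at a itself, a ⊩ ((p1 → p2) → p1) ∨ (¬p2 → p2) but a ⊮ (p1 ∨ (p2 → p1)) ∧ (p1 → p2).
b: does not force it — b ⊮ (((p1 → p2) → p1) ∨ (¬p2 → p2)) → ((p1 ∨ (p2 → p1)) ∧ (p1 → p2)): already at b itself, b ⊩ ((p1 → p2) → p1) ∨ (¬p2 → p2) but b ⊮ (p1 ∨ (p2 → p1)) ∧ (p1 → p2).
c: does not force it — c ⊮ (((p1 → p2) → p1) ∨ (¬p2 → p2)) → ((p1 ∨ (p2 → p1)) ∧ (p1 → p2)): already at c itself, c ⊩ ((p1 → p2) → p1) ∨ (¬p2 → p2) but c ⊮ (p1 ∨ (p2 → p1)) ∧ (p1 → p2).
d: forces it.
Worlds forcing the formula: {d}.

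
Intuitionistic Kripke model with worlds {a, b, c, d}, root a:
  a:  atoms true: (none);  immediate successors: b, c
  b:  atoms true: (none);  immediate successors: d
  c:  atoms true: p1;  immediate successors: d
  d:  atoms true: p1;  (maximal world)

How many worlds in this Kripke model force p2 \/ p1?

2

a: does not force it — a ||-/- p2 \/ p1: neither disjunct is forced at a.
b: does not force it.
c: forces it.
d: forces it.
Worlds forcing the formula: {c, d}.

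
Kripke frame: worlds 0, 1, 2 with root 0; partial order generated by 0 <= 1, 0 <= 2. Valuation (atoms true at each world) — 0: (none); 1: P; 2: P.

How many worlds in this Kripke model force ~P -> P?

0: forces it.
1: forces it.
2: forces it.
Worlds forcing the formula: {0, 1, 2}.

3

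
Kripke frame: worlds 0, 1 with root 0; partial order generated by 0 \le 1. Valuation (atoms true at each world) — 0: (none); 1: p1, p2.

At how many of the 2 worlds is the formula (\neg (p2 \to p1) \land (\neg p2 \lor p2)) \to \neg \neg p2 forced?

2

0: forces it.
1: forces it.
Worlds forcing the formula: {0, 1}.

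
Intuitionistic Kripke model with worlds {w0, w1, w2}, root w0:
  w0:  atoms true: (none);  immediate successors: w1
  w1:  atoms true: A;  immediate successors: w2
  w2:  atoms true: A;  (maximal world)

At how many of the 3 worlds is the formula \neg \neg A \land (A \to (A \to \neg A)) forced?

0

w0: does not force it — w0 \nVdash \neg \neg A \land (A \to (A \to \neg A)) since w0 fails A \to (A \to \neg A).
w1: does not force it.
w2: does not force it.
Worlds forcing the formula: { }.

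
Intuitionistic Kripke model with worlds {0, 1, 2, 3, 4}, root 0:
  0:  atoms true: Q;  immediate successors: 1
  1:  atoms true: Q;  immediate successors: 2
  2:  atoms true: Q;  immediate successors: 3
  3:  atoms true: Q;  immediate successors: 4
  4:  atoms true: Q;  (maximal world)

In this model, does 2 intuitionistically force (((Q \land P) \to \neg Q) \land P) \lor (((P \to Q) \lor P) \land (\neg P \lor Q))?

2 \Vdash (((Q \land P) \to \neg Q) \land P) \lor (((P \to Q) \lor P) \land (\neg P \lor Q)) via the disjunct ((P \to Q) \lor P) \land (\neg P \lor Q).

Yes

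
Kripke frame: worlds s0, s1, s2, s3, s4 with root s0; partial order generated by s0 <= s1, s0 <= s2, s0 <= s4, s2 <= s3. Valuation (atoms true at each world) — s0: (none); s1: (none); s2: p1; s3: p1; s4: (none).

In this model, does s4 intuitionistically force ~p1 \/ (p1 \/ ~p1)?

s4 ||- ~p1 \/ (p1 \/ ~p1) via the disjunct ~p1.

Yes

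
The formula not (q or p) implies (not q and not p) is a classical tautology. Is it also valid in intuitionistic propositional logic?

This is a constructively valid De Morgan direction (negated disjunction to conjunction of negations), which is intuitionistically derivable.
From not (q or p): if q held then q or p would, contradiction — so not q; similarly not p.

Yes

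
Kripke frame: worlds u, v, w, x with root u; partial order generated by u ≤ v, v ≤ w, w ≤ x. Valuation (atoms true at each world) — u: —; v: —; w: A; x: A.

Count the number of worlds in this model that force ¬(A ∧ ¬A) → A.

u: does not force it — u ⊮ ¬(A ∧ ¬A) → A: already at u itself, u ⊩ ¬(A ∧ ¬A) but u ⊮ A.
v: does not force it — v ⊮ ¬(A ∧ ¬A) → A: already at v itself, v ⊩ ¬(A ∧ ¬A) but v ⊮ A.
w: forces it.
x: forces it.
Worlds forcing the formula: {w, x}.

2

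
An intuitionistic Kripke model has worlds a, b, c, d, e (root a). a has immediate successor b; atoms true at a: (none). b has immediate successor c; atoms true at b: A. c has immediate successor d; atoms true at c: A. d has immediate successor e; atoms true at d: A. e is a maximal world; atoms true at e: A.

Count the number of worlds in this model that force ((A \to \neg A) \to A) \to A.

4

a: does not force it — a \nVdash ((A \to \neg A) \to A) \to A: already at a itself, a \Vdash (A \to \neg A) \to A but a \nVdash A.
b: forces it.
c: forces it.
d: forces it.
e: forces it.
Worlds forcing the formula: {b, c, d, e}.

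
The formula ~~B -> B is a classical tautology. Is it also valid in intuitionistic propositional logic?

No

This is double-negation elimination, which is not intuitionistically valid.
A Kripke countermodel: worlds 0, 1; order generated by 0 <= 1; atoms true at each world — 0:{}; 1:{B}.
0 ||-/- ~~B -> B: already at 0 itself, 0 ||- ~~B but 0 ||-/- B.
0 lacks atom B, so 0 ||-/- B.
So the root 0 does not force the formula.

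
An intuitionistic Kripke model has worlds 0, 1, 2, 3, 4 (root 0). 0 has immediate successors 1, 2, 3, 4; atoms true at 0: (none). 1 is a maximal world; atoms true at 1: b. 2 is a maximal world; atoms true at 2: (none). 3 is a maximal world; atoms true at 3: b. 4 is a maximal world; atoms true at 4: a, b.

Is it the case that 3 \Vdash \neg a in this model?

Yes

3 \Vdash \neg a: no world accessible from 3 forces a.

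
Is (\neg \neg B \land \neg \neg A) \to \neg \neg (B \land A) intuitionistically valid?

Yes

This is the distribution of double negation over conjunction, which is intuitionistically derivable.
Assume \neg \neg B, \neg \neg A, and \neg (B \land A). From B we'd get \neg A (since B \land A is refuted), contradicting \neg \neg A; so \neg B, contradicting \neg \neg B.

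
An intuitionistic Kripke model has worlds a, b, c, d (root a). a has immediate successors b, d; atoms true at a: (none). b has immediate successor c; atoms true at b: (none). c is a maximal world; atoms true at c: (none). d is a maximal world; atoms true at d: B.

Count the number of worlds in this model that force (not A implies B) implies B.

4

a: forces it.
b: forces it.
c: forces it.
d: forces it.
Worlds forcing the formula: {a, b, c, d}.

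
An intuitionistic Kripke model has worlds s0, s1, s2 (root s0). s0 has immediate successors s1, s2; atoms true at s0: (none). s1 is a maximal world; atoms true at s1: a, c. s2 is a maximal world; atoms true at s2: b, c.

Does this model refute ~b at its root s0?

Yes

s0 ||-/- ~b since s2 is accessible from s0 and s2 ||- b.
So the root s0 does not force ~b; the model is a countermodel.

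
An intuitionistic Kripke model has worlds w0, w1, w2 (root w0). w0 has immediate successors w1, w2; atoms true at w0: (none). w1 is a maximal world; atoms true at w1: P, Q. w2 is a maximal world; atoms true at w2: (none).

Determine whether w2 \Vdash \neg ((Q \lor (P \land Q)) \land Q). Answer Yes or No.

w2 \Vdash \neg ((Q \lor (P \land Q)) \land Q): no world accessible from w2 forces (Q \lor (P \land Q)) \land Q.

Yes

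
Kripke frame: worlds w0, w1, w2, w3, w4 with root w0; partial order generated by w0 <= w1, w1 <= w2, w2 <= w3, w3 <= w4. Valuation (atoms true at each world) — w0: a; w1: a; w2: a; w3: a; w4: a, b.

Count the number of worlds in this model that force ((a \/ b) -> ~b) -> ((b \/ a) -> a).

5

w0: forces it.
w1: forces it.
w2: forces it.
w3: forces it.
w4: forces it.
Worlds forcing the formula: {w0, w1, w2, w3, w4}.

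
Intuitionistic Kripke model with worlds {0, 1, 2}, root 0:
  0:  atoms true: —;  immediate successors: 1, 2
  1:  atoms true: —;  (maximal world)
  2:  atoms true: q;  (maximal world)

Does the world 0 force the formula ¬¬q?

No

0 ⊮ ¬¬q since 1 is accessible from 0 and 1 ⊩ ¬q.
1 ⊩ ¬q: no world accessible from 1 forces q.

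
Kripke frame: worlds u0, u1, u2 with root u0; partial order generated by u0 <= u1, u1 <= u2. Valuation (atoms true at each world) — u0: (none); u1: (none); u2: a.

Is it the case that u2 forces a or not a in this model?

Yes

u2 forces a or not a via the disjunct a.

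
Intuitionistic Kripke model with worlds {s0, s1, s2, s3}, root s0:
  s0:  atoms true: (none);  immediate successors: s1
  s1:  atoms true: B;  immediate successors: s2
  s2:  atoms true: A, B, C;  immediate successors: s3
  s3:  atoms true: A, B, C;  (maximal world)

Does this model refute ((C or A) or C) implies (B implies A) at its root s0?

No

s0 forces ((C or A) or C) implies (B implies A): every world accessible from s0 that forces (C or A) or C (namely s2, s3) also forces B implies A.
So the root s0 forces ((C or A) or C) implies (B implies A); the model is not a countermodel.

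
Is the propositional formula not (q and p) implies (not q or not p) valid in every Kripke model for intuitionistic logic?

No

This is the constructively invalid direction of De Morgan's law for conjunction, which is not intuitionistically valid.
A Kripke countermodel: worlds a, b, c; order generated by a <= b, a <= c; atoms true at each world — a:{}; b:{q}; c:{p}.
a does not force not (q and p) implies (not q or not p): already at a itself, a forces not (q and p) but a does not force not q or not p.
a does not force not q or not p: neither disjunct is forced at a.
a does not force not q since b is accessible from a and b forces q.
So the root a does not force the formula.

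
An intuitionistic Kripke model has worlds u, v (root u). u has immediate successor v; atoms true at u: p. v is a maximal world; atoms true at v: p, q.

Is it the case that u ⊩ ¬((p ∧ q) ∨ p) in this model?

u ⊮ ¬((p ∧ q) ∨ p) since u is accessible from u and u ⊩ (p ∧ q) ∨ p.
u ⊩ (p ∧ q) ∨ p via the disjunct p.

No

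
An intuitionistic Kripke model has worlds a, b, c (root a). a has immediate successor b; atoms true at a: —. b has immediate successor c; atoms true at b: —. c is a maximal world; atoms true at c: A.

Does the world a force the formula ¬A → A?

Yes

a ⊩ ¬A → A vacuously: no world accessible from a forces the antecedent ¬A.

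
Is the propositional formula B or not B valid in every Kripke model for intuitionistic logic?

This is the law of excluded middle, which is not intuitionistically valid.
A Kripke countermodel: worlds u, v; order generated by u <= v; atoms true at each world — u:{}; v:{B}.
u does not force B or not B: neither disjunct is forced at u.
u lacks atom B, so u does not force B.
So the root u does not force the formula.

No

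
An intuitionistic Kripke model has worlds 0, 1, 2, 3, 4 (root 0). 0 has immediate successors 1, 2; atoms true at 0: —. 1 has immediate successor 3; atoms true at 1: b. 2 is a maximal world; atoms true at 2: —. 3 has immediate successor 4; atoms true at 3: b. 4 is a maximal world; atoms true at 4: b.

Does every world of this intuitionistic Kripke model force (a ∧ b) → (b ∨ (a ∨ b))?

Yes

0 ⊩ (a ∧ b) → (b ∨ (a ∨ b)) vacuously: no world accessible from 0 forces the antecedent a ∧ b.
Since the root 0 forces (a ∧ b) → (b ∨ (a ∨ b)) and forcing is persistent (monotone upward), every world forces it.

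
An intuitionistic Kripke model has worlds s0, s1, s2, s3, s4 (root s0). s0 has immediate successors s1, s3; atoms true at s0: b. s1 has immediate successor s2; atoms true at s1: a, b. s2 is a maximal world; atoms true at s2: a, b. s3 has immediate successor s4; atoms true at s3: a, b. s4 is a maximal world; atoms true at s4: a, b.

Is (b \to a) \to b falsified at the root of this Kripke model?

No

s0 \Vdash (b \to a) \to b: every world accessible from s0 that forces b \to a (namely s1, s2, s3, s4) also forces b.
So the root s0 forces (b \to a) \to b; the model is not a countermodel.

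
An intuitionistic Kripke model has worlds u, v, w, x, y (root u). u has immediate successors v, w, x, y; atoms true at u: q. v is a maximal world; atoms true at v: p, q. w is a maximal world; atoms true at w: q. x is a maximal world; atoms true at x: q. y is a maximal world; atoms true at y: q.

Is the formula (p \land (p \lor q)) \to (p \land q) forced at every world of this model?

u \Vdash (p \land (p \lor q)) \to (p \land q): every world accessible from u that forces p \land (p \lor q) (namely v) also forces p \land q.
Since the root u forces (p \land (p \lor q)) \to (p \land q) and forcing is persistent (monotone upward), every world forces it.

Yes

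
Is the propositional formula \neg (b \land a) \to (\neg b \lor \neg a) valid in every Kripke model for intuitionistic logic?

No

This is the constructively invalid direction of De Morgan's law for conjunction, which is not intuitionistically valid.
A Kripke countermodel: worlds s0, s1, s2; order generated by s0 \le s1, s0 \le s2; atoms true at each world — s0:{}; s1:{b}; s2:{a}.
s0 \nVdash \neg (b \land a) \to (\neg b \lor \neg a): already at s0 itself, s0 \Vdash \neg (b \land a) but s0 \nVdash \neg b \lor \neg a.
s0 \nVdash \neg b \lor \neg a: neither disjunct is forced at s0.
s0 \nVdash \neg b since s1 is accessible from s0 and s1 \Vdash b.
So the root s0 does not force the formula.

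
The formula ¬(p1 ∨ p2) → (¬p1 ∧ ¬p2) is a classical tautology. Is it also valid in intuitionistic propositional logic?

Yes

This is a constructively valid De Morgan direction (negated disjunction to conjunction of negations), which is intuitionistically derivable.
From ¬(p1 ∨ p2): if p1 held then p1 ∨ p2 would, contradiction — so ¬p1; similarly ¬p2.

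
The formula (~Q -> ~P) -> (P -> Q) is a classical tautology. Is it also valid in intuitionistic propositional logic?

No

This is the converse of contraposition, which is not intuitionistically valid.
A Kripke countermodel: worlds w0, w1; order generated by w0 <= w1; atoms true at each world — w0:{P}; w1:{P,Q}.
w0 ||-/- (~Q -> ~P) -> (P -> Q): already at w0 itself, w0 ||- ~Q -> ~P but w0 ||-/- P -> Q.
w0 ||-/- P -> Q: already at w0 itself, w0 ||- P but w0 ||-/- Q.
w0 lacks atom Q, so w0 ||-/- Q.
So the root w0 does not force the formula.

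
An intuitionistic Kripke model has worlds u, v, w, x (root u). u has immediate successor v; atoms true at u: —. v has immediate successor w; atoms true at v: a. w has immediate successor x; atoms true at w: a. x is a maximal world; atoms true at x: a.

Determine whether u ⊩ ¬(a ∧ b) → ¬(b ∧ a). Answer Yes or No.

Yes

u ⊩ ¬(a ∧ b) → ¬(b ∧ a): every world accessible from u that forces ¬(a ∧ b) (namely u, v, w, x) also forces ¬(b ∧ a).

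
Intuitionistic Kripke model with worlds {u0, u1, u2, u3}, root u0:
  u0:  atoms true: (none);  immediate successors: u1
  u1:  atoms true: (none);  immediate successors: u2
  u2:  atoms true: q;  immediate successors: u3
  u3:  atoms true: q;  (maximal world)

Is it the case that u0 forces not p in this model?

Yes

u0 forces not p: no world accessible from u0 forces p.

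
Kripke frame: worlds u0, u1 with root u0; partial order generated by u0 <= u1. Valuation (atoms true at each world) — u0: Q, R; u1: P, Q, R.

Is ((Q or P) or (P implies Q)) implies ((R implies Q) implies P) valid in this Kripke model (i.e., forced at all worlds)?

No

Not every world: u0 does not force ((Q or P) or (P implies Q)) implies ((R implies Q) implies P).
u0 does not force ((Q or P) or (P implies Q)) implies ((R implies Q) implies P): already at u0 itself, u0 forces (Q or P) or (P implies Q) but u0 does not force (R implies Q) implies P.
u0 does not force (R implies Q) implies P: already at u0 itself, u0 forces R implies Q but u0 does not force P.
u0 lacks atom P, so u0 does not force P.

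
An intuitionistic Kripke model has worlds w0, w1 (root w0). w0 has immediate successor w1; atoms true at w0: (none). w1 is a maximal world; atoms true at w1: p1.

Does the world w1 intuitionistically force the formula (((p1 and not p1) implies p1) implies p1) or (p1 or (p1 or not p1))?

w1 forces (((p1 and not p1) implies p1) implies p1) or (p1 or (p1 or not p1)) via the disjunct ((p1 and not p1) implies p1) implies p1.

Yes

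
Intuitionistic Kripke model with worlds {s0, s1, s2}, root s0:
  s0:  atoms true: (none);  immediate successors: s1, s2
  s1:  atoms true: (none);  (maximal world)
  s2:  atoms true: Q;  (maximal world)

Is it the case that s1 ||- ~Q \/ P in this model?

Yes

s1 ||- ~Q \/ P via the disjunct ~Q.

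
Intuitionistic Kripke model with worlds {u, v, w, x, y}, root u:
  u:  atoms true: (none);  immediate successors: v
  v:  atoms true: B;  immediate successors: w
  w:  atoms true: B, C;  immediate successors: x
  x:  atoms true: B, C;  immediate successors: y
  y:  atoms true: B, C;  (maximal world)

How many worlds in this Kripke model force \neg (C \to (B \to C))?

0

u: does not force it — u \nVdash \neg (C \to (B \to C)) since u is accessible from u and u \Vdash C \to (B \to C).
v: does not force it — v \nVdash \neg (C \to (B \to C)) since v is accessible from v and v \Vdash C \to (B \to C).
w: does not force it — w \nVdash \neg (C \to (B \to C)) since w is accessible from w and w \Vdash C \to (B \to C).
x: does not force it.
y: does not force it.
Worlds forcing the formula: { }.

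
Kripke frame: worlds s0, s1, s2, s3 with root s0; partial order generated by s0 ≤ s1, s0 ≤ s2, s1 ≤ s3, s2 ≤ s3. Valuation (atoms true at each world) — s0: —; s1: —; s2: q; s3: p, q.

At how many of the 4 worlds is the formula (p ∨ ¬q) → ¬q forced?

0

s0: does not force it — s0 ⊮ (p ∨ ¬q) → ¬q: at the accessible world s3, s3 ⊩ p ∨ ¬q but s3 ⊮ ¬q.
s1: does not force it — s1 ⊮ (p ∨ ¬q) → ¬q: at the accessible world s3, s3 ⊩ p ∨ ¬q but s3 ⊮ ¬q.
s2: does not force it — s2 ⊮ (p ∨ ¬q) → ¬q: at the accessible world s3, s3 ⊩ p ∨ ¬q but s3 ⊮ ¬q.
s3: does not force it.
Worlds forcing the formula: { }.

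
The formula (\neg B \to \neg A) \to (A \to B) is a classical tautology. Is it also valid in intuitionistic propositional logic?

No

This is the converse of contraposition, which is not intuitionistically valid.
A Kripke countermodel: worlds s0, s1; order generated by s0 \le s1; atoms true at each world — s0:{A}; s1:{A,B}.
s0 \nVdash (\neg B \to \neg A) \to (A \to B): already at s0 itself, s0 \Vdash \neg B \to \neg A but s0 \nVdash A \to B.
s0 \nVdash A \to B: already at s0 itself, s0 \Vdash A but s0 \nVdash B.
s0 lacks atom B, so s0 \nVdash B.
So the root s0 does not force the formula.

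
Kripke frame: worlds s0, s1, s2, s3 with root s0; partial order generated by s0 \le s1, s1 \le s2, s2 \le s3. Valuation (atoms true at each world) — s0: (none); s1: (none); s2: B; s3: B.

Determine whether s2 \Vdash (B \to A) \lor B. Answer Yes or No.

s2 \Vdash (B \to A) \lor B via the disjunct B.

Yes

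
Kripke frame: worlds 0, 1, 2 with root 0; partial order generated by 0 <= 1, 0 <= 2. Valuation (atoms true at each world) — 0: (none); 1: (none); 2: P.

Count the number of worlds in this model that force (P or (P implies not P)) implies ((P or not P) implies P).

0: does not force it — 0 does not force (P or (P implies not P)) implies ((P or not P) implies P): at the accessible world 1, 1 forces P or (P implies not P) but 1 does not force (P or not P) implies P.
1: does not force it.
2: forces it.
Worlds forcing the formula: {2}.

1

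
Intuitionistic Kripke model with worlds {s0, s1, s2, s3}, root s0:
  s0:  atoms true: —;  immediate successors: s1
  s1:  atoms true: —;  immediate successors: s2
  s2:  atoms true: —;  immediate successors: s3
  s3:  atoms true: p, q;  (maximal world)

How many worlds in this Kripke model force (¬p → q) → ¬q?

s0: does not force it — s0 ⊮ (¬p → q) → ¬q: already at s0 itself, s0 ⊩ ¬p → q but s0 ⊮ ¬q.
s1: does not force it.
s2: does not force it.
s3: does not force it.
Worlds forcing the formula: { }.

0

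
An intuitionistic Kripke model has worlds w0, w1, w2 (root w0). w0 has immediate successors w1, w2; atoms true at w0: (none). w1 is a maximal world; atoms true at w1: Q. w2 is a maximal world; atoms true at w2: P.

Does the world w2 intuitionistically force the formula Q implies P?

w2 forces Q implies P vacuously: no world accessible from w2 forces the antecedent Q.

Yes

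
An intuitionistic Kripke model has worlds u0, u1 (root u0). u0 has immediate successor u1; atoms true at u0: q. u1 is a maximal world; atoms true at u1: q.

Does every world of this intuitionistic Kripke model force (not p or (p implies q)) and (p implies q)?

u0 forces (not p or (p implies q)) and (p implies q) since u0 forces both conjuncts.
Since the root u0 forces (not p or (p implies q)) and (p implies q) and forcing is persistent (monotone upward), every world forces it.

Yes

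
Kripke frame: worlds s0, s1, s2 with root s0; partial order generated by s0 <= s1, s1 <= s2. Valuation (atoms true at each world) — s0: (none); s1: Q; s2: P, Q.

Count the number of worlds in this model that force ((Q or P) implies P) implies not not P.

3

s0: forces it.
s1: forces it.
s2: forces it.
Worlds forcing the formula: {s0, s1, s2}.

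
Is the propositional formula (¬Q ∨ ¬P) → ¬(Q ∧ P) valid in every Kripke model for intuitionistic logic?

This is a constructively valid De Morgan direction (disjunction of negations to negated conjunction), which is intuitionistically derivable.
If ¬Q holds at a world then no accessible world forces Q, hence none forces Q ∧ P; likewise for ¬P.

Yes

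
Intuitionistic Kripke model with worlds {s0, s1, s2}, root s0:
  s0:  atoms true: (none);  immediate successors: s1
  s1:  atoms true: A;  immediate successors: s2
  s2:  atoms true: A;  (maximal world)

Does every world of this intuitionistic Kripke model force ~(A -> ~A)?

s0 ||- ~(A -> ~A): no world accessible from s0 forces A -> ~A.
Since the root s0 forces ~(A -> ~A) and forcing is persistent (monotone upward), every world forces it.

Yes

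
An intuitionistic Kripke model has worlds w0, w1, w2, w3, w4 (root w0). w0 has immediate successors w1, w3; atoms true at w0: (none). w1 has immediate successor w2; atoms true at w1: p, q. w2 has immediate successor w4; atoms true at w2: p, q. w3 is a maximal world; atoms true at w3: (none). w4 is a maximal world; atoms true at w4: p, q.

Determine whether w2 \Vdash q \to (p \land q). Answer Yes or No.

w2 \Vdash q \to (p \land q): every world accessible from w2 that forces q (namely w2, w4) also forces p \land q.

Yes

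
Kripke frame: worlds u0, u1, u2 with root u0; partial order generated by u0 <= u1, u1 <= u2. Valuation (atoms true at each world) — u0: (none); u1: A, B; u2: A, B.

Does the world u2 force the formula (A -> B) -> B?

Yes

u2 ||- (A -> B) -> B: every world accessible from u2 that forces A -> B (namely u2) also forces B.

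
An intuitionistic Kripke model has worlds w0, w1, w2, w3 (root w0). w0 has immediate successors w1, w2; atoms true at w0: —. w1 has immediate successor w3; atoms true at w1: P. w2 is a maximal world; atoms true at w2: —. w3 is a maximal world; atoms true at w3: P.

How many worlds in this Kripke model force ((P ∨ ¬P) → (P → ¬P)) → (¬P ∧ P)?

w0: does not force it — w0 ⊮ ((P ∨ ¬P) → (P → ¬P)) → (¬P ∧ P): at the accessible world w2, w2 ⊩ (P ∨ ¬P) → (P → ¬P) but w2 ⊮ ¬P ∧ P.
w1: forces it.
w2: does not force it — w2 ⊮ ((P ∨ ¬P) → (P → ¬P)) → (¬P ∧ P): already at w2 itself, w2 ⊩ (P ∨ ¬P) → (P → ¬P) but w2 ⊮ ¬P ∧ P.
w3: forces it.
Worlds forcing the formula: {w1, w3}.

2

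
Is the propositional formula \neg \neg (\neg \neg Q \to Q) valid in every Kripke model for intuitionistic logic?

This is the double negation of double-negation elimination, which is intuitionistically derivable.
By Glivenko's theorem the double negation of any classical propositional tautology is intuitionistically provable; \neg \neg Q \to Q is classically a tautology.

Yes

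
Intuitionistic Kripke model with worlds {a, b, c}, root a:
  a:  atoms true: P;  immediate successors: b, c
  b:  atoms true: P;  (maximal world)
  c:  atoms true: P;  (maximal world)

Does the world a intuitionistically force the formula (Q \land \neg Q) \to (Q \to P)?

a \Vdash (Q \land \neg Q) \to (Q \to P) vacuously: no world accessible from a forces the antecedent Q \land \neg Q.

Yes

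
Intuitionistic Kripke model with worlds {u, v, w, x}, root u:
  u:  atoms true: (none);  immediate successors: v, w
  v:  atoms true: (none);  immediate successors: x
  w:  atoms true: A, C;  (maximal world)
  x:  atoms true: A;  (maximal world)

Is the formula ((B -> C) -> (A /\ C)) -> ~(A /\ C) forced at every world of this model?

Not every world: u ||-/- ((B -> C) -> (A /\ C)) -> ~(A /\ C).
u ||-/- ((B -> C) -> (A /\ C)) -> ~(A /\ C): at the accessible world w, w ||- (B -> C) -> (A /\ C) but w ||-/- ~(A /\ C).
w ||-/- ~(A /\ C) since w is accessible from w and w ||- A /\ C.
w ||- A /\ C since w forces both conjuncts.

No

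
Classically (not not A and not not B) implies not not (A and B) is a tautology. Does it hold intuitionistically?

This is the distribution of double negation over conjunction, which is intuitionistically derivable.
Assume not not A, not not B, and not (A and B). From A we'd get not B (since A and B is refuted), contradicting not not B; so not A, contradicting not not A.

Yes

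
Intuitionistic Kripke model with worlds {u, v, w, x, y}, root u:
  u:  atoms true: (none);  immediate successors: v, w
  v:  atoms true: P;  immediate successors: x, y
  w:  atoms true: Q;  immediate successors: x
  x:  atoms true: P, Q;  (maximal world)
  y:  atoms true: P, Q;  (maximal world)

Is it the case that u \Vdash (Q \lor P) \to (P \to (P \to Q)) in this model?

No

u \nVdash (Q \lor P) \to (P \to (P \to Q)): at the accessible world v, v \Vdash Q \lor P but v \nVdash P \to (P \to Q).
v \nVdash P \to (P \to Q): already at v itself, v \Vdash P but v \nVdash P \to Q.
v \nVdash P \to Q: already at v itself, v \Vdash P but v \nVdash Q.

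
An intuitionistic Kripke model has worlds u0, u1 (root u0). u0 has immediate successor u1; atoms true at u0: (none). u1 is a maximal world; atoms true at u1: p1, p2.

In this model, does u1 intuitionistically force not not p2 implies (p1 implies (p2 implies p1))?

u1 forces not not p2 implies (p1 implies (p2 implies p1)): every world accessible from u1 that forces not not p2 (namely u1) also forces p1 implies (p2 implies p1).

Yes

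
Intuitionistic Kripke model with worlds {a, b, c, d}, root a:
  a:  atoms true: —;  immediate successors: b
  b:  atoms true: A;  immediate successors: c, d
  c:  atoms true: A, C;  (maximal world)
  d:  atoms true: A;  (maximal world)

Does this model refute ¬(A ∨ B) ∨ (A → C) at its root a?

a ⊮ ¬(A ∨ B) ∨ (A → C): neither disjunct is forced at a.
a ⊮ ¬(A ∨ B) since b is accessible from a and b ⊩ A ∨ B.
b ⊩ A ∨ B via the disjunct A.
So the root a does not force ¬(A ∨ B) ∨ (A → C); the model is a countermodel.

Yes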